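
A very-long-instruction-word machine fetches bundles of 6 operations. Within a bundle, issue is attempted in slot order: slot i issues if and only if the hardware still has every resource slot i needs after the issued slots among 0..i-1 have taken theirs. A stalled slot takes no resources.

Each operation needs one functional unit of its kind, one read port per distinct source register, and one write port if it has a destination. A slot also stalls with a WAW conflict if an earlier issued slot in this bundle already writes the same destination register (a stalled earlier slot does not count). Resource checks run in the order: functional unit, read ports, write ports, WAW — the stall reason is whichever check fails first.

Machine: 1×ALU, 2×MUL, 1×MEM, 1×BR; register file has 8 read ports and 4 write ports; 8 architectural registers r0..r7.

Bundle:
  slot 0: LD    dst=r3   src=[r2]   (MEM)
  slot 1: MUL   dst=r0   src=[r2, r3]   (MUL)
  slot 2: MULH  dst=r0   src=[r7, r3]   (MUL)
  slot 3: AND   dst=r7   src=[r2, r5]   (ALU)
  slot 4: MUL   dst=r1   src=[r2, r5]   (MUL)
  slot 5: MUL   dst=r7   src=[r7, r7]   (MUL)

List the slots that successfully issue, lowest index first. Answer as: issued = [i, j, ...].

[0] MEM needs rd=1 wr=1: ok; after: ALU=1 MUL=2 MEM=0 BR=1, R=7, W=3
[1] MUL needs rd=2 wr=1: ok; after: ALU=1 MUL=1 MEM=0 BR=1, R=5, W=2
[2] MUL needs rd=2 wr=1: WAW; after: ALU=1 MUL=1 MEM=0 BR=1, R=5, W=2
[3] ALU needs rd=2 wr=1: ok; after: ALU=0 MUL=1 MEM=0 BR=1, R=3, W=1
[4] MUL needs rd=2 wr=1: ok; after: ALU=0 MUL=0 MEM=0 BR=1, R=1, W=0
[5] MUL needs rd=1 wr=1: FU; after: ALU=0 MUL=0 MEM=0 BR=1, R=1, W=0

issued = [0, 1, 3, 4]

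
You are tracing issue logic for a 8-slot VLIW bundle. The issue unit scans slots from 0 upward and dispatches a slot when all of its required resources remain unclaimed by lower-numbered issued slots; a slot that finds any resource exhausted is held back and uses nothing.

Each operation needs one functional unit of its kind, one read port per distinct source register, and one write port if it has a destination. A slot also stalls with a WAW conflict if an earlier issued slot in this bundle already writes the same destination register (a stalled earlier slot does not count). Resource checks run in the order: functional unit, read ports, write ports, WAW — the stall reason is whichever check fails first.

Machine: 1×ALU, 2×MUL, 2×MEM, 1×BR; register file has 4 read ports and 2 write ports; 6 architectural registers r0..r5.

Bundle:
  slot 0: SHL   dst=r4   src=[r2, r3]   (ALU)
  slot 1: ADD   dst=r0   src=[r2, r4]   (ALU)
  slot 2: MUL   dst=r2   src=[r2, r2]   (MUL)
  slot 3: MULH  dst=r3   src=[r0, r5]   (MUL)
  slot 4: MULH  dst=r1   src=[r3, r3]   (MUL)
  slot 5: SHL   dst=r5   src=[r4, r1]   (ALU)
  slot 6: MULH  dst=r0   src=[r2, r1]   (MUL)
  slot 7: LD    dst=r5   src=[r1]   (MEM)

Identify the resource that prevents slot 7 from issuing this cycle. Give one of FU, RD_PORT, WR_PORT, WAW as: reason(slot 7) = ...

reason(slot 7) = WR_PORT

slot 0 (ALU): ISSUE — free A0,Mu2,Ld2,B1 rp2 wp1
slot 1 (ALU): stall FU — free A0,Mu2,Ld2,B1 rp2 wp1
slot 2 (MUL): ISSUE — free A0,Mu1,Ld2,B1 rp1 wp0
slot 3 (MUL): stall RD_PORT — free A0,Mu1,Ld2,B1 rp1 wp0
slot 4 (MUL): stall WR_PORT — free A0,Mu1,Ld2,B1 rp1 wp0
slot 5 (ALU): stall FU — free A0,Mu1,Ld2,B1 rp1 wp0
slot 6 (MUL): stall RD_PORT — free A0,Mu1,Ld2,B1 rp1 wp0
slot 7 (MEM): stall WR_PORT — free A0,Mu1,Ld2,B1 rp1 wp0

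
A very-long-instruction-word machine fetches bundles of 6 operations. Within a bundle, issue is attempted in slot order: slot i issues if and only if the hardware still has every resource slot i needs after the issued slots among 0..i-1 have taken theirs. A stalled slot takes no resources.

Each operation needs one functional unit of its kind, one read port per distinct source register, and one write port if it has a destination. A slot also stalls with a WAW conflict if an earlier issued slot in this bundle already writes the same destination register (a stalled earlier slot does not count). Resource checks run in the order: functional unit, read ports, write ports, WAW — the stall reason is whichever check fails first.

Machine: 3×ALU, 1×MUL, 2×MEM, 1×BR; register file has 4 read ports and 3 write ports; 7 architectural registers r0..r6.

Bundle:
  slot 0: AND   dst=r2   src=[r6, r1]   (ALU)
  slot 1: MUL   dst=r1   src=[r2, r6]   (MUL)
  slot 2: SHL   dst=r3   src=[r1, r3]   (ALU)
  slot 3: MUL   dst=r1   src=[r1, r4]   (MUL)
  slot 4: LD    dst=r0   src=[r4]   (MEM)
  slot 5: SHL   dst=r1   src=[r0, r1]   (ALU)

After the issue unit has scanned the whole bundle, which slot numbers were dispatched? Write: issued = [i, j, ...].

issued = [0, 1]

  0. ALU→r2 ⇒ go  {2A/1Mu/2Ld/1B | 2r 2w}
  1. MUL→r1 ⇒ go  {2A/0Mu/2Ld/1B | 0r 1w}
  2. ALU→r3 ⇒ no(RD_PORT)  {2A/0Mu/2Ld/1B | 0r 1w}
  3. MUL→r1 ⇒ no(FU)  {2A/0Mu/2Ld/1B | 0r 1w}
  4. MEM→r0 ⇒ no(RD_PORT)  {2A/0Mu/2Ld/1B | 0r 1w}
  5. ALU→r1 ⇒ no(RD_PORT)  {2A/0Mu/2Ld/1B | 0r 1w}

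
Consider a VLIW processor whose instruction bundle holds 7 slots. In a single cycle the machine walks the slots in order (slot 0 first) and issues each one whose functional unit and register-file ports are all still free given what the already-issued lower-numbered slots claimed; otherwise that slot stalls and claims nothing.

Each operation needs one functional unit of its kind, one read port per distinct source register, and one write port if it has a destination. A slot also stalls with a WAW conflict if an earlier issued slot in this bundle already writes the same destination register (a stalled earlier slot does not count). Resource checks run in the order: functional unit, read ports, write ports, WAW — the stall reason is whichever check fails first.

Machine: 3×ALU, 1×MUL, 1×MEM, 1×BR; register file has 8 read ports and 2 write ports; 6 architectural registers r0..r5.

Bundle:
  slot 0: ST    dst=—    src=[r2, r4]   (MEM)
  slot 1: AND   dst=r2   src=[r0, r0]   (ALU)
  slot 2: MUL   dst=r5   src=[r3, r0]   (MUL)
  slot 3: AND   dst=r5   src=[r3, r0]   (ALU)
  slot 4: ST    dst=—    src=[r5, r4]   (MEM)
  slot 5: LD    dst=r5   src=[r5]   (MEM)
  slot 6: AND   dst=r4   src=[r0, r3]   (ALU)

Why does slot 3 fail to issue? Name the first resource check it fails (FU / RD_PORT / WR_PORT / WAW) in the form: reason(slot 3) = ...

(0) want 1×MEM +2rd +0wr — yes → AL3|MU1|ME0|BR1|rd6|wr2
(1) want 1×ALU +1rd +1wr — yes → AL2|MU1|ME0|BR1|rd5|wr1
(2) want 1×MUL +2rd +1wr — yes → AL2|MU0|ME0|BR1|rd3|wr0
(3) want 1×ALU +2rd +1wr — WR_PORT → AL2|MU0|ME0|BR1|rd3|wr0
(4) want 1×MEM +2rd +0wr — FU → AL2|MU0|ME0|BR1|rd3|wr0
(5) want 1×MEM +1rd +1wr — FU → AL2|MU0|ME0|BR1|rd3|wr0
(6) want 1×ALU +2rd +1wr — WR_PORT → AL2|MU0|ME0|BR1|rd3|wr0

reason(slot 3) = WR_PORT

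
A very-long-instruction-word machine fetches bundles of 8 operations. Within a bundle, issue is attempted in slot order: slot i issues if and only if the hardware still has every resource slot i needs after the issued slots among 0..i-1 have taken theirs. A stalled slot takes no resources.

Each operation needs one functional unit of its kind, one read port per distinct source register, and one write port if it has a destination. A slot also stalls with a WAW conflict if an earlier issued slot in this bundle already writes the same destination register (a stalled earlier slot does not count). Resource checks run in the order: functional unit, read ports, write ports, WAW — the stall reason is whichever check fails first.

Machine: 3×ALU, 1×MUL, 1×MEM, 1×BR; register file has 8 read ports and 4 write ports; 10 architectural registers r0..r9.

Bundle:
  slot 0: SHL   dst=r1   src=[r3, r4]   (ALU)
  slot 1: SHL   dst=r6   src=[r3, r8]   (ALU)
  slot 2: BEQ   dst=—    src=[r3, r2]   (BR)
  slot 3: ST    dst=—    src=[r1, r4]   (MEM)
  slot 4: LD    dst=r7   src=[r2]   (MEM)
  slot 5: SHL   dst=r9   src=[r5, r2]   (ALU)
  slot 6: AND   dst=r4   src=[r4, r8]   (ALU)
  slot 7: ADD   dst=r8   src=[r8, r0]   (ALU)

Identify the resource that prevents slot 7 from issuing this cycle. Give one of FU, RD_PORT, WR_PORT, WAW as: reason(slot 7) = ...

(0) want 1×ALU +2rd +1wr — yes → AL2|MU1|ME1|BR1|rd6|wr3
(1) want 1×ALU +2rd +1wr — yes → AL1|MU1|ME1|BR1|rd4|wr2
(2) want 1×BR +2rd +0wr — yes → AL1|MU1|ME1|BR0|rd2|wr2
(3) want 1×MEM +2rd +0wr — yes → AL1|MU1|ME0|BR0|rd0|wr2
(4) want 1×MEM +1rd +1wr — FU → AL1|MU1|ME0|BR0|rd0|wr2
(5) want 1×ALU +2rd +1wr — RD_PORT → AL1|MU1|ME0|BR0|rd0|wr2
(6) want 1×ALU +2rd +1wr — RD_PORT → AL1|MU1|ME0|BR0|rd0|wr2
(7) want 1×ALU +2rd +1wr — RD_PORT → AL1|MU1|ME0|BR0|rd0|wr2

reason(slot 7) = RD_PORT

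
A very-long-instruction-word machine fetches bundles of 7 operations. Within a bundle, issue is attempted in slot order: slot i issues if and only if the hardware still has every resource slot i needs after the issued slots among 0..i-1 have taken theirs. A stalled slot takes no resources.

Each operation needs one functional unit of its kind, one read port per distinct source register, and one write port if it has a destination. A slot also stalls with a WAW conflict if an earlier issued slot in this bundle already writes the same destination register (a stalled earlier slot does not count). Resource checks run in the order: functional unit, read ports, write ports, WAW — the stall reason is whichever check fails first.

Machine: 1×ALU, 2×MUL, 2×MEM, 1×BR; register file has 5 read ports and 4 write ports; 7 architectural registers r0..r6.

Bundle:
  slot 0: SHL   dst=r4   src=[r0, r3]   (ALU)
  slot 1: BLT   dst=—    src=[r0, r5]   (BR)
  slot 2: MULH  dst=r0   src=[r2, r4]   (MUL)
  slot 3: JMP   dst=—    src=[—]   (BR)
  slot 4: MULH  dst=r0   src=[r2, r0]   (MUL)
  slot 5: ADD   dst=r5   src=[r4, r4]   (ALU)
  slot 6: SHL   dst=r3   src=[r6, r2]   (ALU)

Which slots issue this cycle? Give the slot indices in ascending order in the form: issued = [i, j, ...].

slot 0 (ALU): ISSUE — free A0,Mu2,Ld2,B1 rp3 wp3
slot 1 (BR): ISSUE — free A0,Mu2,Ld2,B0 rp1 wp3
slot 2 (MUL): stall RD_PORT — free A0,Mu2,Ld2,B0 rp1 wp3
slot 3 (BR): stall FU — free A0,Mu2,Ld2,B0 rp1 wp3
slot 4 (MUL): stall RD_PORT — free A0,Mu2,Ld2,B0 rp1 wp3
slot 5 (ALU): stall FU — free A0,Mu2,Ld2,B0 rp1 wp3
slot 6 (ALU): stall FU — free A0,Mu2,Ld2,B0 rp1 wp3

issued = [0, 1]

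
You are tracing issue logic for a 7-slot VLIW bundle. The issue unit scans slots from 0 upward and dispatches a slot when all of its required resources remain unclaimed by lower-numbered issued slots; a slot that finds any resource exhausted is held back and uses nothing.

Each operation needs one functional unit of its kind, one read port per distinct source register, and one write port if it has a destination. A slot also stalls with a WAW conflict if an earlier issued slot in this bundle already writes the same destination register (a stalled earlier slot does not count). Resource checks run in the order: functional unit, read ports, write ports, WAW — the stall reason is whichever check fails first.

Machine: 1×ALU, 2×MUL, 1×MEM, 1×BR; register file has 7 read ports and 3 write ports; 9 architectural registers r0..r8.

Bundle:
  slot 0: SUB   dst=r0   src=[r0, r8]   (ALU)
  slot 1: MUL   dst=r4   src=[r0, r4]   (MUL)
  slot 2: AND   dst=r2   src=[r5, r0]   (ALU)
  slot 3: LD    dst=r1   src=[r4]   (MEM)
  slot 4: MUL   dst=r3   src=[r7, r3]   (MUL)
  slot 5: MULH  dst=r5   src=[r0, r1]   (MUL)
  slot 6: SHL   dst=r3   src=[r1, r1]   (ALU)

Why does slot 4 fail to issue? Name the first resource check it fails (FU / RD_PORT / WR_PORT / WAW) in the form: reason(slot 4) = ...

  0. ALU→r0 ⇒ go  {0A/2Mu/1Ld/1B | 5r 2w}
  1. MUL→r4 ⇒ go  {0A/1Mu/1Ld/1B | 3r 1w}
  2. ALU→r2 ⇒ no(FU)  {0A/1Mu/1Ld/1B | 3r 1w}
  3. MEM→r1 ⇒ go  {0A/1Mu/0Ld/1B | 2r 0w}
  4. MUL→r3 ⇒ no(WR_PORT)  {0A/1Mu/0Ld/1B | 2r 0w}
  5. MUL→r5 ⇒ no(WR_PORT)  {0A/1Mu/0Ld/1B | 2r 0w}
  6. ALU→r3 ⇒ no(FU)  {0A/1Mu/0Ld/1B | 2r 0w}

reason(slot 4) = WR_PORT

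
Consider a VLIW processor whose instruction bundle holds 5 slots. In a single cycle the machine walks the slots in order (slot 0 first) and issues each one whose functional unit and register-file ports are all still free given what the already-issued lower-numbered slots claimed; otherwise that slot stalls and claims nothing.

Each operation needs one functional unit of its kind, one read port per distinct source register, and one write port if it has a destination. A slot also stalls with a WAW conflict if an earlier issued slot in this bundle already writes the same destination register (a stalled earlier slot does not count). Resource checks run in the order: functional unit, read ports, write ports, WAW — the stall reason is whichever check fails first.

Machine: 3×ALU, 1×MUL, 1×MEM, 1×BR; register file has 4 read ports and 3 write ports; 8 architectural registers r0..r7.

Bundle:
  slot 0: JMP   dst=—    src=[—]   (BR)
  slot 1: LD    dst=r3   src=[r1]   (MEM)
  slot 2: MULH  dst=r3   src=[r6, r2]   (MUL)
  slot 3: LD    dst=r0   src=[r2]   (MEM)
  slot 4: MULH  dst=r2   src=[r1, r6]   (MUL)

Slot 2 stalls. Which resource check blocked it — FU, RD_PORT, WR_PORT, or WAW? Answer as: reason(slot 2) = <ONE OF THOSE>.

reason(slot 2) = WAW

slot 0 (BR): ISSUE — free A3,Mu1,Ld1,B0 rp4 wp3
slot 1 (MEM): ISSUE — free A3,Mu1,Ld0,B0 rp3 wp2
slot 2 (MUL): stall WAW — free A3,Mu1,Ld0,B0 rp3 wp2
slot 3 (MEM): stall FU — free A3,Mu1,Ld0,B0 rp3 wp2
slot 4 (MUL): ISSUE — free A3,Mu0,Ld0,B0 rp1 wp1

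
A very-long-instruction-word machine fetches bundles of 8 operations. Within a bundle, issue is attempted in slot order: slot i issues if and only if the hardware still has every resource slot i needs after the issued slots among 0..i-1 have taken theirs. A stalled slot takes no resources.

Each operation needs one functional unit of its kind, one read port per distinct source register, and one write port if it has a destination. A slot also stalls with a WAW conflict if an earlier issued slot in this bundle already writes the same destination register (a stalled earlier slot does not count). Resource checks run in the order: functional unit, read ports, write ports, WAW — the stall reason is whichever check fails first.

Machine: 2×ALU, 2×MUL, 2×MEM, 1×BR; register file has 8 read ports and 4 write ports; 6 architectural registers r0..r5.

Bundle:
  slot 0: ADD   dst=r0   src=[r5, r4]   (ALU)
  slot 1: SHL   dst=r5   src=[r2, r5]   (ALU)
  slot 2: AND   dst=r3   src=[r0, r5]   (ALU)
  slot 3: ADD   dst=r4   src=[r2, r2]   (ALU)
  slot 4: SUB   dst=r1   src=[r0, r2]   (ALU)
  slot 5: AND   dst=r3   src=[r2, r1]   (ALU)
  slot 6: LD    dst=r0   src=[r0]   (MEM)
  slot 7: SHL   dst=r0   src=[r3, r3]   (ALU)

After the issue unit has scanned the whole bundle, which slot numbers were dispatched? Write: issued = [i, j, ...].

#0 ALU src=r5,r4 dispatched  <A:1 Mu:2 Ld:2 B:1 rd:6 wr:3>
#1 ALU src=r2,r5 dispatched  <A:0 Mu:2 Ld:2 B:1 rd:4 wr:2>
#2 ALU src=r0,r5 held:FU  <A:0 Mu:2 Ld:2 B:1 rd:4 wr:2>
#3 ALU src=r2,r2 held:FU  <A:0 Mu:2 Ld:2 B:1 rd:4 wr:2>
#4 ALU src=r0,r2 held:FU  <A:0 Mu:2 Ld:2 B:1 rd:4 wr:2>
#5 ALU src=r2,r1 held:FU  <A:0 Mu:2 Ld:2 B:1 rd:4 wr:2>
#6 MEM src=r0 held:WAW  <A:0 Mu:2 Ld:2 B:1 rd:4 wr:2>
#7 ALU src=r3,r3 held:FU  <A:0 Mu:2 Ld:2 B:1 rd:4 wr:2>

issued = [0, 1]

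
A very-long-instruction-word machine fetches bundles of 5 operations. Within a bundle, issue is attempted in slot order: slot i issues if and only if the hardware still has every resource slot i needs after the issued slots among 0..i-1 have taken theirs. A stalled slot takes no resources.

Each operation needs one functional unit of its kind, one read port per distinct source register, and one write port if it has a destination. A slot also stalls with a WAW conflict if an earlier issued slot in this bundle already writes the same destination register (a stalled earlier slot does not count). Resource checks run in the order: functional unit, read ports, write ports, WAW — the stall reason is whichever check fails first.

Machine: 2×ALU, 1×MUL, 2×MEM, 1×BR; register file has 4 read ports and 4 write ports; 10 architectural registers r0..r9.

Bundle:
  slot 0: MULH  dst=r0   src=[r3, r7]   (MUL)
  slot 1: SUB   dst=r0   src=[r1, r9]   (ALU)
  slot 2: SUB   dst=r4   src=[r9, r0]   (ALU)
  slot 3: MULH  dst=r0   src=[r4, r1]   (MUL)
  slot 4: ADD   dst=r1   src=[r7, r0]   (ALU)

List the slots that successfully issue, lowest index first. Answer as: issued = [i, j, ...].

[0] MUL needs rd=2 wr=1: ok; after: ALU=2 MUL=0 MEM=2 BR=1, R=2, W=3
[1] ALU needs rd=2 wr=1: WAW; after: ALU=2 MUL=0 MEM=2 BR=1, R=2, W=3
[2] ALU needs rd=2 wr=1: ok; after: ALU=1 MUL=0 MEM=2 BR=1, R=0, W=2
[3] MUL needs rd=2 wr=1: FU; after: ALU=1 MUL=0 MEM=2 BR=1, R=0, W=2
[4] ALU needs rd=2 wr=1: RD_PORT; after: ALU=1 MUL=0 MEM=2 BR=1, R=0, W=2

issued = [0, 2]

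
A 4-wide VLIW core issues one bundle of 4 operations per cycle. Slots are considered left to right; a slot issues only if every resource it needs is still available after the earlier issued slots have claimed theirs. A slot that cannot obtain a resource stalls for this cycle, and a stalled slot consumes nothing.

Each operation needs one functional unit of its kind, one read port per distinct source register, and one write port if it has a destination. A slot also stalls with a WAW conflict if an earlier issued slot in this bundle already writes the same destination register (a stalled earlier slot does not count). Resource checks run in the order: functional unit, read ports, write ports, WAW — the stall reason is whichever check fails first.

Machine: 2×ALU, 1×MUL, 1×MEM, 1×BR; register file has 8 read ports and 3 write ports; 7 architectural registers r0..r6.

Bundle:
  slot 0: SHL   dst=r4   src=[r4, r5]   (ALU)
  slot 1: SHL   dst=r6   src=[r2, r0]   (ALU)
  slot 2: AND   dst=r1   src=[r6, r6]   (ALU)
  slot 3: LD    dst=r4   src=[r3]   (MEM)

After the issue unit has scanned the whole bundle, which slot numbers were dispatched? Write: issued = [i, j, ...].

#0 ALU src=r4,r5 dispatched  <A:1 Mu:1 Ld:1 B:1 rd:6 wr:2>
#1 ALU src=r2,r0 dispatched  <A:0 Mu:1 Ld:1 B:1 rd:4 wr:1>
#2 ALU src=r6,r6 held:FU  <A:0 Mu:1 Ld:1 B:1 rd:4 wr:1>
#3 MEM src=r3 held:WAW  <A:0 Mu:1 Ld:1 B:1 rd:4 wr:1>

issued = [0, 1]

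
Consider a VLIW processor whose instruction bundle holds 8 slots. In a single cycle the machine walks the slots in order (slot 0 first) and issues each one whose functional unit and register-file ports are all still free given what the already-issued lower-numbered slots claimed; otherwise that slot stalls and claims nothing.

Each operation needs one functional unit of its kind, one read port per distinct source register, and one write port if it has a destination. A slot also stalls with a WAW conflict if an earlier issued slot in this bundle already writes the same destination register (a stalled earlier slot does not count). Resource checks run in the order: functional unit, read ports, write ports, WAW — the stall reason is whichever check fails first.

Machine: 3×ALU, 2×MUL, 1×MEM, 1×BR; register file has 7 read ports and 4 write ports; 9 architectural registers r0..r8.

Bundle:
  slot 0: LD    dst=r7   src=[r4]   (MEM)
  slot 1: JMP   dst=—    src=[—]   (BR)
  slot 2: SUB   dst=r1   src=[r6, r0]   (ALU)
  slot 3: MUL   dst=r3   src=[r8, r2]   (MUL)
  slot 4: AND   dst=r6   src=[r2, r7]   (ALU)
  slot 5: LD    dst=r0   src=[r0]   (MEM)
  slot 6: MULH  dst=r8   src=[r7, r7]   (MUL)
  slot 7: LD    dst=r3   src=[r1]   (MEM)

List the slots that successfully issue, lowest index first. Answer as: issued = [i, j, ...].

  0. MEM→r7 ⇒ go  {3A/2Mu/0Ld/1B | 6r 3w}
  1. BR ⇒ go  {3A/2Mu/0Ld/0B | 6r 3w}
  2. ALU→r1 ⇒ go  {2A/2Mu/0Ld/0B | 4r 2w}
  3. MUL→r3 ⇒ go  {2A/1Mu/0Ld/0B | 2r 1w}
  4. ALU→r6 ⇒ go  {1A/1Mu/0Ld/0B | 0r 0w}
  5. MEM→r0 ⇒ no(FU)  {1A/1Mu/0Ld/0B | 0r 0w}
  6. MUL→r8 ⇒ no(RD_PORT)  {1A/1Mu/0Ld/0B | 0r 0w}
  7. MEM→r3 ⇒ no(FU)  {1A/1Mu/0Ld/0B | 0r 0w}

issued = [0, 1, 2, 3, 4]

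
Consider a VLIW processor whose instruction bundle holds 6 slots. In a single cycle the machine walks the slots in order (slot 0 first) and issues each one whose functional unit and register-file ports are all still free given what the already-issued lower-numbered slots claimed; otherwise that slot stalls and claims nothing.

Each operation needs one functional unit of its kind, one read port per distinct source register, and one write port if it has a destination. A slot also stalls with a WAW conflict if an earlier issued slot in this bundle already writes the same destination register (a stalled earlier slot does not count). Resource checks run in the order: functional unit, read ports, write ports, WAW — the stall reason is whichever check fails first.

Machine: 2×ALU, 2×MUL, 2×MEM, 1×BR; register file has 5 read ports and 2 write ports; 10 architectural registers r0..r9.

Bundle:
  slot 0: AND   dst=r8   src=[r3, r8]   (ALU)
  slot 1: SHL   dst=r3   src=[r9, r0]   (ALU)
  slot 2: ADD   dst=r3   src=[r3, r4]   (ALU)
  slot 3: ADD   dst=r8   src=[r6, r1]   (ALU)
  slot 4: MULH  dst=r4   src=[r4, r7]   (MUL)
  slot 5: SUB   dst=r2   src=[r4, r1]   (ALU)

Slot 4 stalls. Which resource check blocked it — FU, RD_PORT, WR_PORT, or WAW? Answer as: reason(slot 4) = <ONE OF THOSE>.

slot 0 (ALU): ISSUE — free A1,Mu2,Ld2,B1 rp3 wp1
slot 1 (ALU): ISSUE — free A0,Mu2,Ld2,B1 rp1 wp0
slot 2 (ALU): stall FU — free A0,Mu2,Ld2,B1 rp1 wp0
slot 3 (ALU): stall FU — free A0,Mu2,Ld2,B1 rp1 wp0
slot 4 (MUL): stall RD_PORT — free A0,Mu2,Ld2,B1 rp1 wp0
slot 5 (ALU): stall FU — free A0,Mu2,Ld2,B1 rp1 wp0

reason(slot 4) = RD_PORT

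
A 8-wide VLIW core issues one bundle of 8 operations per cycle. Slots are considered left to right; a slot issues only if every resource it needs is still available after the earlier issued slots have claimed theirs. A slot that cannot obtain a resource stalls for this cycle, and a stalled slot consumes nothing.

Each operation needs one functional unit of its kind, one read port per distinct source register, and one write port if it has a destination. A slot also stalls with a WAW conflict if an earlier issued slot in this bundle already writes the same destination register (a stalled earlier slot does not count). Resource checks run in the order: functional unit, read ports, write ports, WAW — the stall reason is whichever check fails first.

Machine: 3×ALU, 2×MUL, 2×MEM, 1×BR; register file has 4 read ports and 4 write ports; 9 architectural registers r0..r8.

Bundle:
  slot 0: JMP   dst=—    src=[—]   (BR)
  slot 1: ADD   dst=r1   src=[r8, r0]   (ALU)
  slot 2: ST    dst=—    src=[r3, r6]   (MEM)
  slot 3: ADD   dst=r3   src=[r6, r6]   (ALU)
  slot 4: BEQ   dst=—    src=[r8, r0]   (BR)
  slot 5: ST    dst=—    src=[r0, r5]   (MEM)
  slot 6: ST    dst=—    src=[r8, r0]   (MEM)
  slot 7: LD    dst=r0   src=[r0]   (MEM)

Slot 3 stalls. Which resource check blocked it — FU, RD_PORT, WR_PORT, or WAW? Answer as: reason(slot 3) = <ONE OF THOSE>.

reason(slot 3) = RD_PORT

[0] BR needs rd=0 wr=0: ok; after: ALU=3 MUL=2 MEM=2 BR=0, R=4, W=4
[1] ALU needs rd=2 wr=1: ok; after: ALU=2 MUL=2 MEM=2 BR=0, R=2, W=3
[2] MEM needs rd=2 wr=0: ok; after: ALU=2 MUL=2 MEM=1 BR=0, R=0, W=3
[3] ALU needs rd=1 wr=1: RD_PORT; after: ALU=2 MUL=2 MEM=1 BR=0, R=0, W=3
[4] BR needs rd=2 wr=0: FU; after: ALU=2 MUL=2 MEM=1 BR=0, R=0, W=3
[5] MEM needs rd=2 wr=0: RD_PORT; after: ALU=2 MUL=2 MEM=1 BR=0, R=0, W=3
[6] MEM needs rd=2 wr=0: RD_PORT; after: ALU=2 MUL=2 MEM=1 BR=0, R=0, W=3
[7] MEM needs rd=1 wr=1: RD_PORT; after: ALU=2 MUL=2 MEM=1 BR=0, R=0, W=3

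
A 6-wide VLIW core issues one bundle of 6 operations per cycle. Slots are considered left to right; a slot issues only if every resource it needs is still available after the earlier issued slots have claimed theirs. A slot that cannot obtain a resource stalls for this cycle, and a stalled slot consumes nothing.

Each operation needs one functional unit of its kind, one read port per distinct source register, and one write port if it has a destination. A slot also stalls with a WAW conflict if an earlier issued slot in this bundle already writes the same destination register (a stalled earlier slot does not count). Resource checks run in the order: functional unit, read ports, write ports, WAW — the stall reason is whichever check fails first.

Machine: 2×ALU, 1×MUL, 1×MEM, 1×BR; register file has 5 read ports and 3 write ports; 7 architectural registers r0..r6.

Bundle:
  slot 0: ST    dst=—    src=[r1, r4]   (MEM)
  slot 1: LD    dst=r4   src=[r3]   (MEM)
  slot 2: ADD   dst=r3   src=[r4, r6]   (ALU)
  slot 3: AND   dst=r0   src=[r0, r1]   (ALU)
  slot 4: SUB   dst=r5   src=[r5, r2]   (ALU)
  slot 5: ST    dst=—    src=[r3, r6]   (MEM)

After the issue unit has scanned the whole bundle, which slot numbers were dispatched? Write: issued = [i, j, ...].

[0] MEM needs rd=2 wr=0: ok; after: ALU=2 MUL=1 MEM=0 BR=1, R=3, W=3
[1] MEM needs rd=1 wr=1: FU; after: ALU=2 MUL=1 MEM=0 BR=1, R=3, W=3
[2] ALU needs rd=2 wr=1: ok; after: ALU=1 MUL=1 MEM=0 BR=1, R=1, W=2
[3] ALU needs rd=2 wr=1: RD_PORT; after: ALU=1 MUL=1 MEM=0 BR=1, R=1, W=2
[4] ALU needs rd=2 wr=1: RD_PORT; after: ALU=1 MUL=1 MEM=0 BR=1, R=1, W=2
[5] MEM needs rd=2 wr=0: FU; after: ALU=1 MUL=1 MEM=0 BR=1, R=1, W=2

issued = [0, 2]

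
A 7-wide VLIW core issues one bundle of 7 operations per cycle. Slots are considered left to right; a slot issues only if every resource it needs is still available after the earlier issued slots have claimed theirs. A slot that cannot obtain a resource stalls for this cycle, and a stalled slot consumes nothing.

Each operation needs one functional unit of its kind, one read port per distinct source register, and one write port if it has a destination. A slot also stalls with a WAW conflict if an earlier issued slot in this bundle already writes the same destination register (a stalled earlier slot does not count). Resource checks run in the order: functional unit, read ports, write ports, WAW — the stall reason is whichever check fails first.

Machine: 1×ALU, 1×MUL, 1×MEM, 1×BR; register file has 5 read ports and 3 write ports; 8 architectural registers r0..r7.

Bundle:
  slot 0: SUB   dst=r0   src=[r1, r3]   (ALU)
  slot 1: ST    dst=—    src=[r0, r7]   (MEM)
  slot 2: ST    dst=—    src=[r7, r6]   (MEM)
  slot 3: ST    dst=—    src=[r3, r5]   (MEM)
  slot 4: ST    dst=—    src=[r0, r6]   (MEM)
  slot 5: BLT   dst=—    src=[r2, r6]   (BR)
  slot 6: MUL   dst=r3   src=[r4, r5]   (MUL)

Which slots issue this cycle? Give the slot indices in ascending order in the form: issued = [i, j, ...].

#0 ALU src=r1,r3 dispatched  <A:0 Mu:1 Ld:1 B:1 rd:3 wr:2>
#1 MEM src=r0,r7 dispatched  <A:0 Mu:1 Ld:0 B:1 rd:1 wr:2>
#2 MEM src=r7,r6 held:FU  <A:0 Mu:1 Ld:0 B:1 rd:1 wr:2>
#3 MEM src=r3,r5 held:FU  <A:0 Mu:1 Ld:0 B:1 rd:1 wr:2>
#4 MEM src=r0,r6 held:FU  <A:0 Mu:1 Ld:0 B:1 rd:1 wr:2>
#5 BR src=r2,r6 held:RD_PORT  <A:0 Mu:1 Ld:0 B:1 rd:1 wr:2>
#6 MUL src=r4,r5 held:RD_PORT  <A:0 Mu:1 Ld:0 B:1 rd:1 wr:2>

issued = [0, 1]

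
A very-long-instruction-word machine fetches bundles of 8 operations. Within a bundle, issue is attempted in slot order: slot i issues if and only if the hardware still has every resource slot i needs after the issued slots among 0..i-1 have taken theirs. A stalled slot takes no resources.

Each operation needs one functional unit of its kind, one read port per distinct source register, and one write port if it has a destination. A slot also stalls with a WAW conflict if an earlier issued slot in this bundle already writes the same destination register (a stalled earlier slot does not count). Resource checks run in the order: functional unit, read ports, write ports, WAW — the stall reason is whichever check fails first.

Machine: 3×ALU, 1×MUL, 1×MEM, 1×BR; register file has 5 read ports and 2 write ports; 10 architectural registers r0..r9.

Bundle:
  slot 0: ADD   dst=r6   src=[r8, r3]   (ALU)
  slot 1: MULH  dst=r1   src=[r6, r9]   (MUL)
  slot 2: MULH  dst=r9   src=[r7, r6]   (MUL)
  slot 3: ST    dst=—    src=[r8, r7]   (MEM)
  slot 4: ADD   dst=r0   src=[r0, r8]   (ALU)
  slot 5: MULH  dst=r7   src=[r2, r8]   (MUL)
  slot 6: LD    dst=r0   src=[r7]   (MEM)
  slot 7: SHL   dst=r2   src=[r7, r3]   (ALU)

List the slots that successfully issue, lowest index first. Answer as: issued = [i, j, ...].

[0] ALU needs rd=2 wr=1: ok; after: ALU=2 MUL=1 MEM=1 BR=1, R=3, W=1
[1] MUL needs rd=2 wr=1: ok; after: ALU=2 MUL=0 MEM=1 BR=1, R=1, W=0
[2] MUL needs rd=2 wr=1: FU; after: ALU=2 MUL=0 MEM=1 BR=1, R=1, W=0
[3] MEM needs rd=2 wr=0: RD_PORT; after: ALU=2 MUL=0 MEM=1 BR=1, R=1, W=0
[4] ALU needs rd=2 wr=1: RD_PORT; after: ALU=2 MUL=0 MEM=1 BR=1, R=1, W=0
[5] MUL needs rd=2 wr=1: FU; after: ALU=2 MUL=0 MEM=1 BR=1, R=1, W=0
[6] MEM needs rd=1 wr=1: WR_PORT; after: ALU=2 MUL=0 MEM=1 BR=1, R=1, W=0
[7] ALU needs rd=2 wr=1: RD_PORT; after: ALU=2 MUL=0 MEM=1 BR=1, R=1, W=0

issued = [0, 1]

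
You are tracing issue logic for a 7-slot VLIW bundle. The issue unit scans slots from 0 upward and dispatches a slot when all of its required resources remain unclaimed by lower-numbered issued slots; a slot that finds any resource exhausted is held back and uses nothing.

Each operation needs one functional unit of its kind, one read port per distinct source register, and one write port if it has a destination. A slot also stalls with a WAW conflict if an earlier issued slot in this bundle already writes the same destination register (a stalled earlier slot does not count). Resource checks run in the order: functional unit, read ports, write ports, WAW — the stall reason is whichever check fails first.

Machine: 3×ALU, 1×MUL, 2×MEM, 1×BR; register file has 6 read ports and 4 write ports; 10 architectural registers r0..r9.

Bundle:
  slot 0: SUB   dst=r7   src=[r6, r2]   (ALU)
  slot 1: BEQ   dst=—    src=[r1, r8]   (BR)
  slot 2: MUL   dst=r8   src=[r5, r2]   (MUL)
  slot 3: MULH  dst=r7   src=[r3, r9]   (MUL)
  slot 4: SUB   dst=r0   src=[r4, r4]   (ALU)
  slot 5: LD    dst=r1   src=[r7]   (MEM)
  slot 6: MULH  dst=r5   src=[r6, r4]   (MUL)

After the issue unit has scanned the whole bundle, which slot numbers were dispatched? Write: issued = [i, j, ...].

issued = [0, 1, 2]

  0. ALU→r7 ⇒ go  {2A/1Mu/2Ld/1B | 4r 3w}
  1. BR ⇒ go  {2A/1Mu/2Ld/0B | 2r 3w}
  2. MUL→r8 ⇒ go  {2A/0Mu/2Ld/0B | 0r 2w}
  3. MUL→r7 ⇒ no(FU)  {2A/0Mu/2Ld/0B | 0r 2w}
  4. ALU→r0 ⇒ no(RD_PORT)  {2A/0Mu/2Ld/0B | 0r 2w}
  5. MEM→r1 ⇒ no(RD_PORT)  {2A/0Mu/2Ld/0B | 0r 2w}
  6. MUL→r5 ⇒ no(FU)  {2A/0Mu/2Ld/0B | 0r 2w}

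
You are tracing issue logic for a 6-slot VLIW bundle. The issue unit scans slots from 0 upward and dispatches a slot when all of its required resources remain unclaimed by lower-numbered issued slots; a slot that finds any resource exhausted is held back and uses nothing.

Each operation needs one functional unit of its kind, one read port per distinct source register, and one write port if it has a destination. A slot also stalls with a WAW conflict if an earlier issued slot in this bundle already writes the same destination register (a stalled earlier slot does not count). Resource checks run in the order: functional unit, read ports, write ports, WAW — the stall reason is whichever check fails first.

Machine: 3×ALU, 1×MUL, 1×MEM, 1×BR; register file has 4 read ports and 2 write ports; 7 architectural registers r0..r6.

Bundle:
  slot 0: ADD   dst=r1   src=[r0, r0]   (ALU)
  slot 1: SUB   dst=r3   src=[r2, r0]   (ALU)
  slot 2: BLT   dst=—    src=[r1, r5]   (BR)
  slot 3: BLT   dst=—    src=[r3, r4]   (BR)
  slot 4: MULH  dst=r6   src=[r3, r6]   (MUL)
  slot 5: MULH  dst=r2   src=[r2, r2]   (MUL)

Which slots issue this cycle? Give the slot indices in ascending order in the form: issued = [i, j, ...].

slot 0 (ALU): ISSUE — free A2,Mu1,Ld1,B1 rp3 wp1
slot 1 (ALU): ISSUE — free A1,Mu1,Ld1,B1 rp1 wp0
slot 2 (BR): stall RD_PORT — free A1,Mu1,Ld1,B1 rp1 wp0
slot 3 (BR): stall RD_PORT — free A1,Mu1,Ld1,B1 rp1 wp0
slot 4 (MUL): stall RD_PORT — free A1,Mu1,Ld1,B1 rp1 wp0
slot 5 (MUL): stall WR_PORT — free A1,Mu1,Ld1,B1 rp1 wp0

issued = [0, 1]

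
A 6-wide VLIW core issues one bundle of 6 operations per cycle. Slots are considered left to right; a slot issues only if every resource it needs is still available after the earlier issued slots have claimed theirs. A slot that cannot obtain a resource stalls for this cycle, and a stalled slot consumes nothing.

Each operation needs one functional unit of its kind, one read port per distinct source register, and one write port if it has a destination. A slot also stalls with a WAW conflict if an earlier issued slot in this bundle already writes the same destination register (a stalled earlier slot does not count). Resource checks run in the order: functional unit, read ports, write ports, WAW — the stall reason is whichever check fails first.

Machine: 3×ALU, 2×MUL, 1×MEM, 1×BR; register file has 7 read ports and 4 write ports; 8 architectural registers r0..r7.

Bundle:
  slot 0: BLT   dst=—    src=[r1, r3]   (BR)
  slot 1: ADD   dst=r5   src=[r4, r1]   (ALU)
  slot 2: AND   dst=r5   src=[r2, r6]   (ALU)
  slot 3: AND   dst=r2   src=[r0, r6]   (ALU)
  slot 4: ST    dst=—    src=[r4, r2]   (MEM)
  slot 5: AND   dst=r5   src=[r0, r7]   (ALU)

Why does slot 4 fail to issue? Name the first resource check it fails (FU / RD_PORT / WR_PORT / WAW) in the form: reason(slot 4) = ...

slot 0 (BR): ISSUE — free A3,Mu2,Ld1,B0 rp5 wp4
slot 1 (ALU): ISSUE — free A2,Mu2,Ld1,B0 rp3 wp3
slot 2 (ALU): stall WAW — free A2,Mu2,Ld1,B0 rp3 wp3
slot 3 (ALU): ISSUE — free A1,Mu2,Ld1,B0 rp1 wp2
slot 4 (MEM): stall RD_PORT — free A1,Mu2,Ld1,B0 rp1 wp2
slot 5 (ALU): stall RD_PORT — free A1,Mu2,Ld1,B0 rp1 wp2

reason(slot 4) = RD_PORT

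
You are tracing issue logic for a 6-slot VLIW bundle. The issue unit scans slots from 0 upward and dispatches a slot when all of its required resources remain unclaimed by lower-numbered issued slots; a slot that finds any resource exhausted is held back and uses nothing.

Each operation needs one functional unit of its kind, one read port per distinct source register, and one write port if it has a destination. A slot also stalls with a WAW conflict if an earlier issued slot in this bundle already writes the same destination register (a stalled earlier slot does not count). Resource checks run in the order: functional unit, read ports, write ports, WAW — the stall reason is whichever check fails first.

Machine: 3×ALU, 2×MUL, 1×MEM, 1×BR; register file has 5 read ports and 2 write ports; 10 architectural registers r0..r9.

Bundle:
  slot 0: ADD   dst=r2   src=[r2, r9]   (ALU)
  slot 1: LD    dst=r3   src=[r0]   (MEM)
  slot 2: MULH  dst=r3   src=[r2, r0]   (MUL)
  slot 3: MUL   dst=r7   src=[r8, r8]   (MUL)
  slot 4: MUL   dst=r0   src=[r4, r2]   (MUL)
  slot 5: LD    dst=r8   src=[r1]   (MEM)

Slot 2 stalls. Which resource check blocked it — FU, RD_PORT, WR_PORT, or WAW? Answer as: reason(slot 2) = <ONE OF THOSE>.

reason(slot 2) = WR_PORT

(0) want 1×ALU +2rd +1wr — yes → AL2|MU2|ME1|BR1|rd3|wr1
(1) want 1×MEM +1rd +1wr — yes → AL2|MU2|ME0|BR1|rd2|wr0
(2) want 1×MUL +2rd +1wr — WR_PORT → AL2|MU2|ME0|BR1|rd2|wr0
(3) want 1×MUL +1rd +1wr — WR_PORT → AL2|MU2|ME0|BR1|rd2|wr0
(4) want 1×MUL +2rd +1wr — WR_PORT → AL2|MU2|ME0|BR1|rd2|wr0
(5) want 1×MEM +1rd +1wr — FU → AL2|MU2|ME0|BR1|rd2|wr0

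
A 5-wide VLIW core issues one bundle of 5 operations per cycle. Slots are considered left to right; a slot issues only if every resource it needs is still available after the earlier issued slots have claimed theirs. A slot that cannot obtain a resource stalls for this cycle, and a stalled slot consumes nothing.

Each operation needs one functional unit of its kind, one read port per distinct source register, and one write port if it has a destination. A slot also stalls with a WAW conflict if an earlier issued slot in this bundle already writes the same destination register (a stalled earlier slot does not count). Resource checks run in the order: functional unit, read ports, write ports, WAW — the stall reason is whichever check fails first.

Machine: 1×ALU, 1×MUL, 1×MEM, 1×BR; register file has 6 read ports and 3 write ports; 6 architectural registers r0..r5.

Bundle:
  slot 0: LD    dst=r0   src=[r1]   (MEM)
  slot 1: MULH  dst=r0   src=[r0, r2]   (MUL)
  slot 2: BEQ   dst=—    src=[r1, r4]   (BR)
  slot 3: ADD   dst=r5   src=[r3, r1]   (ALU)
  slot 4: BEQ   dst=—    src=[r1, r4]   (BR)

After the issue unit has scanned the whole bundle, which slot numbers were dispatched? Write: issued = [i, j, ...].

#0 MEM src=r1 dispatched  <A:1 Mu:1 Ld:0 B:1 rd:5 wr:2>
#1 MUL src=r0,r2 held:WAW  <A:1 Mu:1 Ld:0 B:1 rd:5 wr:2>
#2 BR src=r1,r4 dispatched  <A:1 Mu:1 Ld:0 B:0 rd:3 wr:2>
#3 ALU src=r3,r1 dispatched  <A:0 Mu:1 Ld:0 B:0 rd:1 wr:1>
#4 BR src=r1,r4 held:FU  <A:0 Mu:1 Ld:0 B:0 rd:1 wr:1>

issued = [0, 2, 3]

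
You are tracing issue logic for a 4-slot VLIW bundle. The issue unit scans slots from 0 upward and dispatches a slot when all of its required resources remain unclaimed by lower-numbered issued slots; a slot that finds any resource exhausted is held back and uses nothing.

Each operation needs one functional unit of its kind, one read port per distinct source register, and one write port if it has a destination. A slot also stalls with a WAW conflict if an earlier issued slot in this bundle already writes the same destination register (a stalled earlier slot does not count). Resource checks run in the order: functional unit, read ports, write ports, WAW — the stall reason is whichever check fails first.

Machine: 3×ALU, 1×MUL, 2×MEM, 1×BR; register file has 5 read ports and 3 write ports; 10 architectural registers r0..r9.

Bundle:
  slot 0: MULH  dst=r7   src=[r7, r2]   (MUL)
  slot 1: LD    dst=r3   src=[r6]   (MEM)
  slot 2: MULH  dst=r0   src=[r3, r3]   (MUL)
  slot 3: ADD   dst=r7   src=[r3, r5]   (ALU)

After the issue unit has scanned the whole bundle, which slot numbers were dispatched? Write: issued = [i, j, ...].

issued = [0, 1]

[0] MUL needs rd=2 wr=1: ok; after: ALU=3 MUL=0 MEM=2 BR=1, R=3, W=2
[1] MEM needs rd=1 wr=1: ok; after: ALU=3 MUL=0 MEM=1 BR=1, R=2, W=1
[2] MUL needs rd=1 wr=1: FU; after: ALU=3 MUL=0 MEM=1 BR=1, R=2, W=1
[3] ALU needs rd=2 wr=1: WAW; after: ALU=3 MUL=0 MEM=1 BR=1, R=2, W=1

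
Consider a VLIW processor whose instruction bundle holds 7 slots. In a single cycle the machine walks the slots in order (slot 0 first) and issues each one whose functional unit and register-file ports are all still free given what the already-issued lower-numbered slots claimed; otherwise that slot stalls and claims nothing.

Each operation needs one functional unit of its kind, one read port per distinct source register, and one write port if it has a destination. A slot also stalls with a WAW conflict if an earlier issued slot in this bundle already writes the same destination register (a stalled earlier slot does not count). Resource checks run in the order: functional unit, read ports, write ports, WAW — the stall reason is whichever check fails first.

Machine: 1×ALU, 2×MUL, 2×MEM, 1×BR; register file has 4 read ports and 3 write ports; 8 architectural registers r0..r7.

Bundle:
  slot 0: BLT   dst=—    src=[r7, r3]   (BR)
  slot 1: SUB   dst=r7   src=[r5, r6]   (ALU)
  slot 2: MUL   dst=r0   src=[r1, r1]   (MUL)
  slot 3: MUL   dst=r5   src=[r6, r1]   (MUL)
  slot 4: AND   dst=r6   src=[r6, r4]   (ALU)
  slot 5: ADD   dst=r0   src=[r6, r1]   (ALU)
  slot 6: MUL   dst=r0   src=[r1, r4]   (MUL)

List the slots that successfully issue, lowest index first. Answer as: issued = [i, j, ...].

issued = [0, 1]

slot 0 (BR): ISSUE — free A1,Mu2,Ld2,B0 rp2 wp3
slot 1 (ALU): ISSUE — free A0,Mu2,Ld2,B0 rp0 wp2
slot 2 (MUL): stall RD_PORT — free A0,Mu2,Ld2,B0 rp0 wp2
slot 3 (MUL): stall RD_PORT — free A0,Mu2,Ld2,B0 rp0 wp2
slot 4 (ALU): stall FU — free A0,Mu2,Ld2,B0 rp0 wp2
slot 5 (ALU): stall FU — free A0,Mu2,Ld2,B0 rp0 wp2
slot 6 (MUL): stall RD_PORT — free A0,Mu2,Ld2,B0 rp0 wp2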